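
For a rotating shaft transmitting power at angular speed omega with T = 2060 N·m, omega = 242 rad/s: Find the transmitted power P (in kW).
Model: a rotating shaft transmitting power at angular speed omega, so P = T·omega.
Substitute:
  P = 2060 × 242
  P = 498500 W
Convert: P = 498500 W = 498.5 kW
Final answer: P = 498.5 kW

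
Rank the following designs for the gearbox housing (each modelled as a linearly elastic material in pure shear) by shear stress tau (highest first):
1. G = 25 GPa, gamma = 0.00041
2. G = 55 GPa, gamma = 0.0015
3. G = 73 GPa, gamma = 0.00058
Model: a linearly elastic material in pure shear, so tau = G·gamma (SI units).
  Case 1: tau = (2.5 × 10¹⁰) × 0.00041 = 1.025 × 10⁷ Pa = 10.25 MPa
  Case 2: tau = (5.5 × 10¹⁰) × 0.0015 = 8.25 × 10⁷ Pa = 82.5 MPa
  Case 3: tau = (7.3 × 10¹⁰) × 0.00058 = 4.234 × 10⁷ Pa = 42.34 MPa
Ordering: 82.5 MPa (case 2) > 42.34 MPa (case 3) > 10.25 MPa (case 1)
Final answer: 2, 3, 1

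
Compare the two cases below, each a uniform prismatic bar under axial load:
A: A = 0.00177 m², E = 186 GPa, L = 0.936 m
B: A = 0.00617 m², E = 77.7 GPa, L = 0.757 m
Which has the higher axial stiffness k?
Model: a uniform prismatic bar under axial load, so k = (A·E) / L (SI units).
  A: k = (0.00177 × (1.86 × 10¹¹)) / 0.936 = 3.517 × 10⁸ N/m = 351.7 MN/m
  B: k = (0.00617 × (7.77 × 10¹⁰)) / 0.757 = 6.333 × 10⁸ N/m = 633.3 MN/m
633.3 MN/m > 351.7 MN/m, so B is larger.
Final answer: B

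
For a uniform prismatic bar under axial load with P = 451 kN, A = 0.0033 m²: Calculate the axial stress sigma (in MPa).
Model: a uniform prismatic bar under axial load, so sigma = P / A.
Convert to SI units:
  P = 451 kN = 451000 N
Substitute:
  sigma = 451000 / 0.0033
  sigma = 1.367 × 10⁸ Pa
Convert: sigma = 1.367 × 10⁸ Pa = 136.7 MPa
Final answer: sigma = 136.7 MPa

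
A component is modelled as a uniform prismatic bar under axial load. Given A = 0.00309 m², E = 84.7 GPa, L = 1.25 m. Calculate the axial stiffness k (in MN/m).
Model: a uniform prismatic bar under axial load, so k = (A·E) / L.
Convert to SI units:
  E = 84.7 GPa = 8.47 × 10¹⁰ Pa
Substitute:
  k = (0.00309 × (8.47 × 10¹⁰)) / 1.25
  k = 2.094 × 10⁸ N/m
Convert: k = 2.094 × 10⁸ N/m = 209.4 MN/m
Final answer: k = 209.4 MN/m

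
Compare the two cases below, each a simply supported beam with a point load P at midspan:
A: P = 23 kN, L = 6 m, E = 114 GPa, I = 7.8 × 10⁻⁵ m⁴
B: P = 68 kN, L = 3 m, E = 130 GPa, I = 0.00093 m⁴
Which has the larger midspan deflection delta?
Model: a simply supported beam with a point load P at midspan, so delta = (P·L^3) / (48·E·I) (SI units).
  A: delta = (23000 × 6^3) / (48 × (1.14 × 10¹¹) × (7.8 × 10⁻⁵)) = 0.01164 m = 11.64 mm
  B: delta = (68000 × 3^3) / (48 × (1.3 × 10¹¹) × 0.00093) = 0.0003164 m = 0.3164 mm
11.64 mm > 0.3164 mm, so A is larger.
Final answer: A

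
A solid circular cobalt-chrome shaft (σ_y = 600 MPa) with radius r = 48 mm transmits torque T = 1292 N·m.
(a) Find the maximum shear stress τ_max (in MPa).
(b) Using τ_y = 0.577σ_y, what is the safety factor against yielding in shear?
(a) For a solid circular shaft, τ_max = T·r/J with J = π·r^4/2, i.e. τ_max = 2·T / (π·r^3). Convert r = 48 mm = 0.048 m.
  τ_max = (2 × 1292) / (π × 0.048^3) = 7.437 × 10⁶ Pa = 7.437 MPa
(b) τ_y = 0.577 × 600 = 346.2 MPa
  SF = τ_y/τ_max = 346.2 / 7.437 = 46.55
Final answer: (a) τ_max = 7.437 MPa, (b) SF = 46.55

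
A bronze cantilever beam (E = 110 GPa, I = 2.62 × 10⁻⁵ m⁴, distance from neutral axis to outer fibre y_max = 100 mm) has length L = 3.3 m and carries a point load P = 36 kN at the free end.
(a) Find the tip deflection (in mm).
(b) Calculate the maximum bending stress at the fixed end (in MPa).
(a) Tip deflection of a cantilever with an end point load: δ = P·L^3 / (3·E·I). Convert P = 36 kN = 36000 N, E = 110 GPa = 1.1 × 10¹¹ Pa.
  δ = (36000 × 3.3^3) / (3 × (1.1 × 10¹¹) × (2.62 × 10⁻⁵)) = 0.1496 m = 149.6 mm
(b) Maximum bending moment at the fixed end: M = P·L = 36000 × 3.3 = 118800 N·m. Convert y_max = 100 mm = 0.1 m.
  σ = M·y_max / I = (118800 × 0.1) / (2.62 × 10⁻⁵) = 4.534 × 10⁸ Pa = 453.4 MPa
Final answer: (a) δ = 149.6 mm, (b) σ = 453.4 MPa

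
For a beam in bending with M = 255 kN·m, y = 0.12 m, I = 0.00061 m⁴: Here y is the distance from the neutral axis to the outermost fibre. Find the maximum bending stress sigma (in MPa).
Model: a beam in bending, so sigma = (M·y) / I.
Convert to SI units:
  M = 255 kN·m = 255000 N·m
Substitute:
  sigma = (255000 × 0.12) / 0.00061
  sigma = 5.016 × 10⁷ Pa
Convert: sigma = 5.016 × 10⁷ Pa = 50.16 MPa
Final answer: sigma = 50.16 MPa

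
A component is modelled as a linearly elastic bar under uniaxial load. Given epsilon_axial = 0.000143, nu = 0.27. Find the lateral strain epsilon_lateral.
Model: a linearly elastic bar under uniaxial load, so epsilon_lateral = -nu·epsilon_axial.
Substitute:
  epsilon_lateral = -(0.27 × 0.000143)
  epsilon_lateral = -3.861 × 10⁻⁵
Final answer: epsilon_lateral = -3.861 × 10⁻⁵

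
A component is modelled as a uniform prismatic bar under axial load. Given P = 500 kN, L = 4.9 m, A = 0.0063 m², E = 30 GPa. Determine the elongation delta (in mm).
Model: a uniform prismatic bar under axial load, so delta = (P·L) / (A·E).
Convert to SI units:
  P = 500 kN = 500000 N
  E = 30 GPa = 3 × 10¹⁰ Pa
Substitute:
  delta = (500000 × 4.9) / (0.0063 × (3 × 10¹⁰))
  delta = 0.01296 m
Convert: delta = 0.01296 m = 12.96 mm
Final answer: delta = 12.96 mm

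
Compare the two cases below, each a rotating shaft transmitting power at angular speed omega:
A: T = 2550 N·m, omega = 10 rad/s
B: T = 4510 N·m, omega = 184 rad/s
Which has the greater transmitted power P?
Model: a rotating shaft transmitting power at angular speed omega, so P = T·omega (SI units).
  A: P = 2550 × 10 = 25500 W = 25.5 kW
  B: P = 4510 × 184 = 829800 W = 829.8 kW
829.8 kW > 25.5 kW, so B is larger.
Final answer: B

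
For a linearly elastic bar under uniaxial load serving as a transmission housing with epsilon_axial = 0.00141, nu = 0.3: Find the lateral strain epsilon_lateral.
Model: a linearly elastic bar under uniaxial load, so epsilon_lateral = -nu·epsilon_axial.
Substitute:
  epsilon_lateral = -(0.3 × 0.00141)
  epsilon_lateral = -0.000423
Final answer: epsilon_lateral = -0.000423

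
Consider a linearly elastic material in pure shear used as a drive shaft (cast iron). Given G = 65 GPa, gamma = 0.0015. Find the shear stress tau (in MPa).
Model: a linearly elastic material in pure shear, so tau = G·gamma.
Convert to SI units:
  G = 65 GPa = 6.5 × 10¹⁰ Pa
Substitute:
  tau = (6.5 × 10¹⁰) × 0.0015
  tau = 9.75 × 10⁷ Pa
Convert: tau = 9.75 × 10⁷ Pa = 97.5 MPa
Final answer: tau = 97.5 MPa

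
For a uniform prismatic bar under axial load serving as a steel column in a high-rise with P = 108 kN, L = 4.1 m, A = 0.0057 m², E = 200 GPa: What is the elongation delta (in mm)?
Model: a uniform prismatic bar under axial load, so delta = (P·L) / (A·E).
Convert to SI units:
  P = 108 kN = 108000 N
  E = 200 GPa = 2 × 10¹¹ Pa
Substitute:
  delta = (108000 × 4.1) / (0.0057 × (2 × 10¹¹))
  delta = 0.0003884 m
Convert: delta = 0.0003884 m = 0.3884 mm
Final answer: delta = 0.3884 mm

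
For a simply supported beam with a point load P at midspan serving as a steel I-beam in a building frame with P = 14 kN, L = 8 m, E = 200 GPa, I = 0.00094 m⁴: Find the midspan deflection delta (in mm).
Model: a simply supported beam with a point load P at midspan, so delta = (P·L^3) / (48·E·I).
Convert to SI units:
  P = 14 kN = 14000 N
  E = 200 GPa = 2 × 10¹¹ Pa
Substitute:
  delta = (14000 × 8^3) / (48 × (2 × 10¹¹) × 0.00094)
  delta = 0.0007943 m
Convert: delta = 0.0007943 m = 0.7943 mm
Final answer: delta = 0.7943 mm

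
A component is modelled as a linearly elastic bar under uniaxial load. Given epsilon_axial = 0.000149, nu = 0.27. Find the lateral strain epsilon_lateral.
Model: a linearly elastic bar under uniaxial load, so epsilon_lateral = -nu·epsilon_axial.
Substitute:
  epsilon_lateral = -(0.27 × 0.000149)
  epsilon_lateral = -4.023 × 10⁻⁵
Final answer: epsilon_lateral = -4.023 × 10⁻⁵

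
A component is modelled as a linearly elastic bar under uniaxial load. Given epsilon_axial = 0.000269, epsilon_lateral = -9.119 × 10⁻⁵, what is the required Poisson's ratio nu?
Model: a linearly elastic bar under uniaxial load, so epsilon_lateral = -nu·epsilon_axial.
Solve for nu: nu = -epsilon_lateral / epsilon_axial.
Substitute:
  nu = -(-9.119 × 10⁻⁵) / 0.000269
  nu = 0.339
Final answer: nu = 0.339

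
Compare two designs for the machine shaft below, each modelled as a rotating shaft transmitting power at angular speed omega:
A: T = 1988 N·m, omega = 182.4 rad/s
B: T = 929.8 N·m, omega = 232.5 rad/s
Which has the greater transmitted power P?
Model: a rotating shaft transmitting power at angular speed omega, so P = T·omega (SI units).
  A: P = 1988 × 182.4 = 362600 W = 362.6 kW
  B: P = 929.8 × 232.5 = 216200 W = 216.2 kW
362.6 kW > 216.2 kW, so A is larger.
Final answer: A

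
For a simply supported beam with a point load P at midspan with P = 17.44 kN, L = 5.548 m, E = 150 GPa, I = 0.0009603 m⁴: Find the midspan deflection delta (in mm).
Model: a simply supported beam with a point load P at midspan, so delta = (P·L^3) / (48·E·I).
Convert to SI units:
  P = 17.44 kN = 17440 N
  E = 150 GPa = 1.5 × 10¹¹ Pa
Substitute:
  delta = (17440 × 5.548^3) / (48 × (1.5 × 10¹¹) × 0.0009603)
  delta = 0.0004307 m
Convert: delta = 0.0004307 m = 0.4307 mm
Final answer: delta = 0.4307 mm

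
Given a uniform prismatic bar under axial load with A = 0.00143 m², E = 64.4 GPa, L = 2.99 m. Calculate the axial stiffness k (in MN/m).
Model: a uniform prismatic bar under axial load, so k = (A·E) / L.
Convert to SI units:
  E = 64.4 GPa = 6.44 × 10¹⁰ Pa
Substitute:
  k = (0.00143 × (6.44 × 10¹⁰)) / 2.99
  k = 3.08 × 10⁷ N/m
Convert: k = 3.08 × 10⁷ N/m = 30.8 MN/m
Final answer: k = 30.8 MN/m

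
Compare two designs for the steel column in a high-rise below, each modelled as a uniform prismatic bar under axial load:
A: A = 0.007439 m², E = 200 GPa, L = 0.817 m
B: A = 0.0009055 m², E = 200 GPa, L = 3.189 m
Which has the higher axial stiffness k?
Model: a uniform prismatic bar under axial load, so k = (A·E) / L (SI units).
  A: k = (0.007439 × (2 × 10¹¹)) / 0.817 = 1.821 × 10⁹ N/m = 1821 MN/m
  B: k = (0.0009055 × (2 × 10¹¹)) / 3.189 = 5.679 × 10⁷ N/m = 56.79 MN/m
1821 MN/m > 56.79 MN/m, so A is larger.
Final answer: A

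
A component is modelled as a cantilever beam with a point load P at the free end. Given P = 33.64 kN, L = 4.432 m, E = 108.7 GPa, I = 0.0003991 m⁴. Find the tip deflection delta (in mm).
Model: a cantilever beam with a point load P at the free end, so delta = (P·L^3) / (3·E·I).
Convert to SI units:
  P = 33.64 kN = 33640 N
  E = 108.7 GPa = 1.087 × 10¹¹ Pa
Substitute:
  delta = (33640 × 4.432^3) / (3 × (1.087 × 10¹¹) × 0.0003991)
  delta = 0.0225 m
Convert: delta = 0.0225 m = 22.5 mm
Final answer: delta = 22.5 mm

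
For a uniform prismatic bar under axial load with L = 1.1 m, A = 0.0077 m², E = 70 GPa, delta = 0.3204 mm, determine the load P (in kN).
Model: a uniform prismatic bar under axial load, so delta = (P·L) / (A·E).
Solve for P: P = (delta·A·E) / L.
Convert to SI units:
  E = 70 GPa = 7 × 10¹⁰ Pa
  delta = 0.3204 mm = 0.0003204 m
Substitute:
  P = (0.0003204 × 0.0077 × (7 × 10¹⁰)) / 1.1
  P = 157000 N
Convert: P = 157000 N = 157 kN
Final answer: P = 157 kN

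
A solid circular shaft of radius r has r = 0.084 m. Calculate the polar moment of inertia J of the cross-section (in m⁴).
Model: a solid circular shaft of radius r, so J = (π·r^4) / 2.
Substitute:
  J = (π × 0.084^4) / 2
  J = 7.821 × 10⁻⁵ m⁴
Final answer: J = 7.821 × 10⁻⁵ m⁴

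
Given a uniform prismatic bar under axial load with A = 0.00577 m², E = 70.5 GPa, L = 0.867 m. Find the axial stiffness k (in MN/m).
Model: a uniform prismatic bar under axial load, so k = (A·E) / L.
Convert to SI units:
  E = 70.5 GPa = 7.05 × 10¹⁰ Pa
Substitute:
  k = (0.00577 × (7.05 × 10¹⁰)) / 0.867
  k = 4.692 × 10⁸ N/m
Convert: k = 4.692 × 10⁸ N/m = 469.2 MN/m
Final answer: k = 469.2 MN/m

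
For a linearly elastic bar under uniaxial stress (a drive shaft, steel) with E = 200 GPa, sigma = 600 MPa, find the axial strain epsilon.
Model: a linearly elastic bar under uniaxial stress, so sigma = E·epsilon.
Solve for epsilon: epsilon = sigma / E.
Convert to SI units:
  E = 200 GPa = 2 × 10¹¹ Pa
  sigma = 600 MPa = 6 × 10⁸ Pa
Substitute:
  epsilon = (6 × 10⁸) / (2 × 10¹¹)
  epsilon = 0.003
Final answer: epsilon = 0.003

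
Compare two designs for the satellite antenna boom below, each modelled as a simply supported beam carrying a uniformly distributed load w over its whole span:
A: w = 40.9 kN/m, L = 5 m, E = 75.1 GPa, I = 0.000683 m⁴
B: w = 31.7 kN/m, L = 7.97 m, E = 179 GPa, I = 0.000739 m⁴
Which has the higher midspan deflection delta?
Model: a simply supported beam carrying a uniformly distributed load w over its whole span, so delta = (5·w·L^4) / (384·E·I) (SI units).
  A: delta = (5 × 40900 × 5^4) / (384 × (7.51 × 10¹⁰) × 0.000683) = 0.006489 m = 6.489 mm
  B: delta = (5 × 31700 × 7.97^4) / (384 × (1.79 × 10¹¹) × 0.000739) = 0.01259 m = 12.59 mm
12.59 mm > 6.489 mm, so B is larger.
Final answer: B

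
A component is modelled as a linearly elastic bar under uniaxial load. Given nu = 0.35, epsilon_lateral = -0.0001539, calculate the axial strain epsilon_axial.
Model: a linearly elastic bar under uniaxial load, so epsilon_lateral = -nu·epsilon_axial.
Solve for epsilon_axial: epsilon_axial = -epsilon_lateral / nu.
Substitute:
  epsilon_axial = -(-0.0001539) / 0.35
  epsilon_axial = 0.0004397
Final answer: epsilon_axial = 0.0004397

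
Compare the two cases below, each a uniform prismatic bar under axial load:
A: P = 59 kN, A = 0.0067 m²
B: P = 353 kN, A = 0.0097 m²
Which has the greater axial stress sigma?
Model: a uniform prismatic bar under axial load, so sigma = P / A (SI units).
  A: sigma = 59000 / 0.0067 = 8.806 × 10⁶ Pa = 8.806 MPa
  B: sigma = 353000 / 0.0097 = 3.639 × 10⁷ Pa = 36.39 MPa
36.39 MPa > 8.806 MPa, so B is larger.
Final answer: B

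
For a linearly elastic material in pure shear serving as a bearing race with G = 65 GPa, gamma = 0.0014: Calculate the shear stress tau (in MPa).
Model: a linearly elastic material in pure shear, so tau = G·gamma.
Convert to SI units:
  G = 65 GPa = 6.5 × 10¹⁰ Pa
Substitute:
  tau = (6.5 × 10¹⁰) × 0.0014
  tau = 9.1 × 10⁷ Pa
Convert: tau = 9.1 × 10⁷ Pa = 91 MPa
Final answer: tau = 91 MPa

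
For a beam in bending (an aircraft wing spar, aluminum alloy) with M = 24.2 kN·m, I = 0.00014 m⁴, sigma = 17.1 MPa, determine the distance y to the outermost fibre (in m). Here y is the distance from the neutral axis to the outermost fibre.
Model: a beam in bending, so sigma = (M·y) / I.
Solve for y: y = (sigma·I) / M.
Convert to SI units:
  M = 24.2 kN·m = 24200 N·m
  sigma = 17.1 MPa = 1.71 × 10⁷ Pa
Substitute:
  y = ((1.71 × 10⁷) × 0.00014) / 24200
  y = 0.09893 m
Final answer: y = 0.09893 m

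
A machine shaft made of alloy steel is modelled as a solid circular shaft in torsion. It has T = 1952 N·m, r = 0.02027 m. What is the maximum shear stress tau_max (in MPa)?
Model: a solid circular shaft in torsion, so tau_max = (2·T) / (π·r^3).
Substitute:
  tau_max = (2 × 1952) / (π × 0.02027^3)
  tau_max = 1.492 × 10⁸ Pa
Convert: tau_max = 1.492 × 10⁸ Pa = 149.2 MPa
Final answer: tau_max = 149.2 MPa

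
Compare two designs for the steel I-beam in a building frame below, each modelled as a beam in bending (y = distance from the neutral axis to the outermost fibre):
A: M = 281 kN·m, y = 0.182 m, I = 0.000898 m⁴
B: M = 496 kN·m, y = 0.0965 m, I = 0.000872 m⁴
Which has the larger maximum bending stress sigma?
Model: a beam in bending (y = distance from the neutral axis to the outermost fibre), so sigma = (M·y) / I (SI units).
  A: sigma = (281000 × 0.182) / 0.000898 = 5.695 × 10⁷ Pa = 56.95 MPa
  B: sigma = (496000 × 0.0965) / 0.000872 = 5.489 × 10⁷ Pa = 54.89 MPa
56.95 MPa > 54.89 MPa, so A is larger.
Final answer: A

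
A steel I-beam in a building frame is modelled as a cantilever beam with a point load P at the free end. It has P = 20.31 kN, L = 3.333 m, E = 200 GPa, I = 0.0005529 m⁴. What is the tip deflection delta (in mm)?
Model: a cantilever beam with a point load P at the free end, so delta = (P·L^3) / (3·E·I).
Convert to SI units:
  P = 20.31 kN = 20310 N
  E = 200 GPa = 2 × 10¹¹ Pa
Substitute:
  delta = (20310 × 3.333^3) / (3 × (2 × 10¹¹) × 0.0005529)
  delta = 0.002267 m
Convert: delta = 0.002267 m = 2.267 mm
Final answer: delta = 2.267 mm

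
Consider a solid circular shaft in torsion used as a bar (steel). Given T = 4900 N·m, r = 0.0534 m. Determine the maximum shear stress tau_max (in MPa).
Model: a solid circular shaft in torsion, so tau_max = (2·T) / (π·r^3).
Substitute:
  tau_max = (2 × 4900) / (π × 0.0534^3)
  tau_max = 2.049 × 10⁷ Pa
Convert: tau_max = 2.049 × 10⁷ Pa = 20.49 MPa
Final answer: tau_max = 20.49 MPa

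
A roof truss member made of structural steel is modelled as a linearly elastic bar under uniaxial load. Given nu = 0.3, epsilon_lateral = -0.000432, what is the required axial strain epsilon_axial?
Model: a linearly elastic bar under uniaxial load, so epsilon_lateral = -nu·epsilon_axial.
Solve for epsilon_axial: epsilon_axial = -epsilon_lateral / nu.
Substitute:
  epsilon_axial = -(-0.000432) / 0.3
  epsilon_axial = 0.00144
Final answer: epsilon_axial = 0.00144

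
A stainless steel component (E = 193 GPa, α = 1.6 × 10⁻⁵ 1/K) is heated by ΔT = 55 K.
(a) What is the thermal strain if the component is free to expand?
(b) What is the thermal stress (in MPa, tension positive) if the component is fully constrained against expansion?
(a) Free thermal strain ε_th = α·ΔT = (1.6 × 10⁻⁵) × 55 = 0.00088
(b) Fully constrained, the expansion is suppressed, so σ = -E·α·ΔT. Convert E = 193 GPa = 1.93 × 10¹¹ Pa.
  σ = -(1.93 × 10¹¹) × (1.6 × 10⁻⁵) × 55 = -1.698 × 10⁸ Pa = -169.8 MPa (compressive)
Final answer: (a) ε_th = 0.00088, (b) σ = -169.8 MPa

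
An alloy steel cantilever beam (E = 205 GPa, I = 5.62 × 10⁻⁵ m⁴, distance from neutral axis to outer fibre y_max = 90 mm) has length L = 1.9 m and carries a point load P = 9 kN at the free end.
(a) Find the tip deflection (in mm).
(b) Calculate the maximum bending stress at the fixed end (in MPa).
(a) Tip deflection of a cantilever with an end point load: δ = P·L^3 / (3·E·I). Convert P = 9 kN = 9000 N, E = 205 GPa = 2.05 × 10¹¹ Pa.
  δ = (9000 × 1.9^3) / (3 × (2.05 × 10¹¹) × (5.62 × 10⁻⁵)) = 0.001786 m = 1.786 mm
(b) Maximum bending moment at the fixed end: M = P·L = 9000 × 1.9 = 17100 N·m. Convert y_max = 90 mm = 0.09 m.
  σ = M·y_max / I = (17100 × 0.09) / (5.62 × 10⁻⁵) = 2.738 × 10⁷ Pa = 27.38 MPa
Final answer: (a) δ = 1.786 mm, (b) σ = 27.38 MPa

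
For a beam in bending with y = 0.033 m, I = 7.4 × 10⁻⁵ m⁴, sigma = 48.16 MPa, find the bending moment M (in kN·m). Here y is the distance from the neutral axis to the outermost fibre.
Model: a beam in bending, so sigma = (M·y) / I.
Solve for M: M = (sigma·I) / y.
Convert to SI units:
  sigma = 48.16 MPa = 4.816 × 10⁷ Pa
Substitute:
  M = ((4.816 × 10⁷) × (7.4 × 10⁻⁵)) / 0.033
  M = 108000 N·m
Convert: M = 108000 N·m = 108 kN·m
Final answer: M = 108 kN·m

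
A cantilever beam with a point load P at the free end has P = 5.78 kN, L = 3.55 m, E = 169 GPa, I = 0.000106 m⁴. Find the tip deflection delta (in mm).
Model: a cantilever beam with a point load P at the free end, so delta = (P·L^3) / (3·E·I).
Convert to SI units:
  P = 5.78 kN = 5780 N
  E = 169 GPa = 1.69 × 10¹¹ Pa
Substitute:
  delta = (5780 × 3.55^3) / (3 × (1.69 × 10¹¹) × 0.000106)
  delta = 0.004812 m
Convert: delta = 0.004812 m = 4.812 mm
Final answer: delta = 4.812 mm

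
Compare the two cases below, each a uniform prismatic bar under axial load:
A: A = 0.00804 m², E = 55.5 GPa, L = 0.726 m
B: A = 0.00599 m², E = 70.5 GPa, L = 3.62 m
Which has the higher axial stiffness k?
Model: a uniform prismatic bar under axial load, so k = (A·E) / L (SI units).
  A: k = (0.00804 × (5.55 × 10¹⁰)) / 0.726 = 6.146 × 10⁸ N/m = 614.6 MN/m
  B: k = (0.00599 × (7.05 × 10¹⁰)) / 3.62 = 1.167 × 10⁸ N/m = 116.7 MN/m
614.6 MN/m > 116.7 MN/m, so A is larger.
Final answer: A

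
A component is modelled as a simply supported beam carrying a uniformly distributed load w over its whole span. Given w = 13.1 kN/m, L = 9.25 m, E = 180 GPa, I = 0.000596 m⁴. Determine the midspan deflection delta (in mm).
Model: a simply supported beam carrying a uniformly distributed load w over its whole span, so delta = (5·w·L^4) / (384·E·I).
Convert to SI units:
  w = 13.1 kN/m = 13100 N/m
  E = 180 GPa = 1.8 × 10¹¹ Pa
Substitute:
  delta = (5 × 13100 × 9.25^4) / (384 × (1.8 × 10¹¹) × 0.000596)
  delta = 0.01164 m
Convert: delta = 0.01164 m = 11.64 mm
Final answer: delta = 11.64 mm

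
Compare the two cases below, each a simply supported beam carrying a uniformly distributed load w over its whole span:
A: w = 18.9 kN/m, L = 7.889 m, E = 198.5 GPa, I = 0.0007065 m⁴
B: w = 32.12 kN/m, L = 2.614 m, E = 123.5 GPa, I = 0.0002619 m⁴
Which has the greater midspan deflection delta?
Model: a simply supported beam carrying a uniformly distributed load w over its whole span, so delta = (5·w·L^4) / (384·E·I) (SI units).
  A: delta = (5 × 18900 × 7.889^4) / (384 × (1.985 × 10¹¹) × 0.0007065) = 0.006797 m = 6.797 mm
  B: delta = (5 × 32120 × 2.614^4) / (384 × (1.235 × 10¹¹) × 0.0002619) = 0.0006037 m = 0.6037 mm
6.797 mm > 0.6037 mm, so A is larger.
Final answer: A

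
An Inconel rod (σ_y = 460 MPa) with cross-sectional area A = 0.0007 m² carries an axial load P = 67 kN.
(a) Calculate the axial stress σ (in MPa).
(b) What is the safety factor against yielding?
(a) Axial stress σ = P/A. Convert P = 67 kN = 67000 N.
  σ = 67000 / 0.0007 = 9.571 × 10⁷ Pa = 95.71 MPa
(b) Safety factor SF = σ_y/σ = 460 / 95.71 = 4.806
Final answer: (a) σ = 95.71 MPa, (b) SF = 4.806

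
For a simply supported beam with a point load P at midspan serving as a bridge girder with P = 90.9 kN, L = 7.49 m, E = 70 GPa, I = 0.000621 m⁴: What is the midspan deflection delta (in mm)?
Model: a simply supported beam with a point load P at midspan, so delta = (P·L^3) / (48·E·I).
Convert to SI units:
  P = 90.9 kN = 90900 N
  E = 70 GPa = 7 × 10¹⁰ Pa
Substitute:
  delta = (90900 × 7.49^3) / (48 × (7 × 10¹⁰) × 0.000621)
  delta = 0.01831 m
Convert: delta = 0.01831 m = 18.31 mm
Final answer: delta = 18.31 mm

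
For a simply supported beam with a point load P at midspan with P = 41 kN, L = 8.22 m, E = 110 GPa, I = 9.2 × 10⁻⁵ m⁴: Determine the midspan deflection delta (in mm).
Model: a simply supported beam with a point load P at midspan, so delta = (P·L^3) / (48·E·I).
Convert to SI units:
  P = 41 kN = 41000 N
  E = 110 GPa = 1.1 × 10¹¹ Pa
Substitute:
  delta = (41000 × 8.22^3) / (48 × (1.1 × 10¹¹) × (9.2 × 10⁻⁵))
  delta = 0.04688 m
Convert: delta = 0.04688 m = 46.88 mm
Final answer: delta = 46.88 mm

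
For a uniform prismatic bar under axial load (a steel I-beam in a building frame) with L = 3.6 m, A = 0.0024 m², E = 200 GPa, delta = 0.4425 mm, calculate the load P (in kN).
Model: a uniform prismatic bar under axial load, so delta = (P·L) / (A·E).
Solve for P: P = (delta·A·E) / L.
Convert to SI units:
  E = 200 GPa = 2 × 10¹¹ Pa
  delta = 0.4425 mm = 0.0004425 m
Substitute:
  P = (0.0004425 × 0.0024 × (2 × 10¹¹)) / 3.6
  P = 59000 N
Convert: P = 59000 N = 59 kN
Final answer: P = 59 kN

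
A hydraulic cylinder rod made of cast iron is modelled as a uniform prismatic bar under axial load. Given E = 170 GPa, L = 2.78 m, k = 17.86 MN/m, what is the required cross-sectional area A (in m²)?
Model: a uniform prismatic bar under axial load, so k = (A·E) / L.
Solve for A: A = (k·L) / E.
Convert to SI units:
  E = 170 GPa = 1.7 × 10¹¹ Pa
  k = 17.86 MN/m = 1.786 × 10⁷ N/m
Substitute:
  A = ((1.786 × 10⁷) × 2.78) / (1.7 × 10¹¹)
  A = 0.0002921 m²
Final answer: A = 0.0002921 m²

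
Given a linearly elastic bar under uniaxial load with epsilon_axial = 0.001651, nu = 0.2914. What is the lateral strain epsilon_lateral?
Model: a linearly elastic bar under uniaxial load, so epsilon_lateral = -nu·epsilon_axial.
Substitute:
  epsilon_lateral = -(0.2914 × 0.001651)
  epsilon_lateral = -0.0004811
Final answer: epsilon_lateral = -0.0004811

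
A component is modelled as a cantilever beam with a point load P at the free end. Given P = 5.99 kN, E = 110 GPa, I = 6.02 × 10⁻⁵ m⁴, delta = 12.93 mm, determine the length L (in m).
Model: a cantilever beam with a point load P at the free end, so delta = (P·L^3) / (3·E·I).
Solve for L: L = ((3·delta·E·I) / P)^(1/3).
Convert to SI units:
  P = 5.99 kN = 5990 N
  E = 110 GPa = 1.1 × 10¹¹ Pa
  delta = 12.93 mm = 0.01293 m
Substitute:
  L = ((3 × 0.01293 × (1.1 × 10¹¹) × (6.02 × 10⁻⁵)) / 5990)^(1/3)
  L = 3.5 m
Final answer: L = 3.5 m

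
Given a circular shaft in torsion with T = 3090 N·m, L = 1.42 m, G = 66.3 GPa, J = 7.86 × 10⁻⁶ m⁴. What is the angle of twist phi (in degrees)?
Model: a circular shaft in torsion, so phi = (T·L) / (G·J).
Convert to SI units:
  G = 66.3 GPa = 6.63 × 10¹⁰ Pa
Substitute:
  phi = (3090 × 1.42) / ((6.63 × 10¹⁰) × (7.86 × 10⁻⁶))
  phi = 0.00842 rad
Convert to degrees: phi = 0.00842 × 180/π = 0.4824°
Final answer: phi = 0.4824°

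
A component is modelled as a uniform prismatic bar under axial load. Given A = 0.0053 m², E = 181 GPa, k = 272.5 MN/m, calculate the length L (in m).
Model: a uniform prismatic bar under axial load, so k = (A·E) / L.
Solve for L: L = (A·E) / k.
Convert to SI units:
  E = 181 GPa = 1.81 × 10¹¹ Pa
  k = 272.5 MN/m = 2.725 × 10⁸ N/m
Substitute:
  L = (0.0053 × (1.81 × 10¹¹)) / (2.725 × 10⁸)
  L = 3.52 m
Final answer: L = 3.52 m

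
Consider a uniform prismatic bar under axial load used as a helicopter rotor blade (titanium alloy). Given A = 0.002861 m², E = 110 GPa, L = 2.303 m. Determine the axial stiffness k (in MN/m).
Model: a uniform prismatic bar under axial load, so k = (A·E) / L.
Convert to SI units:
  E = 110 GPa = 1.1 × 10¹¹ Pa
Substitute:
  k = (0.002861 × (1.1 × 10¹¹)) / 2.303
  k = 1.367 × 10⁸ N/m
Convert: k = 1.367 × 10⁸ N/m = 136.7 MN/m
Final answer: k = 136.7 MN/m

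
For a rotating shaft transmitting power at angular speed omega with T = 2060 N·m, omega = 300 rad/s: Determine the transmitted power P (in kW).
Model: a rotating shaft transmitting power at angular speed omega, so P = T·omega.
Substitute:
  P = 2060 × 300
  P = 618000 W
Convert: P = 618000 W = 618 kW
Final answer: P = 618 kW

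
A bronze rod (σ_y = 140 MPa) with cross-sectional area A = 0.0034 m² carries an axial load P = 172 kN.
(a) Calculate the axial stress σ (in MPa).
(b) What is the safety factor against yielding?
(a) Axial stress σ = P/A. Convert P = 172 kN = 172000 N.
  σ = 172000 / 0.0034 = 5.059 × 10⁷ Pa = 50.59 MPa
(b) Safety factor SF = σ_y/σ = 140 / 50.59 = 2.767
Final answer: (a) σ = 50.59 MPa, (b) SF = 2.767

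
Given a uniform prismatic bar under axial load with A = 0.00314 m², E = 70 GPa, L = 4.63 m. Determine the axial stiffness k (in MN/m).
Model: a uniform prismatic bar under axial load, so k = (A·E) / L.
Convert to SI units:
  E = 70 GPa = 7 × 10¹⁰ Pa
Substitute:
  k = (0.00314 × (7 × 10¹⁰)) / 4.63
  k = 4.747 × 10⁷ N/m
Convert: k = 4.747 × 10⁷ N/m = 47.47 MN/m
Final answer: k = 47.47 MN/m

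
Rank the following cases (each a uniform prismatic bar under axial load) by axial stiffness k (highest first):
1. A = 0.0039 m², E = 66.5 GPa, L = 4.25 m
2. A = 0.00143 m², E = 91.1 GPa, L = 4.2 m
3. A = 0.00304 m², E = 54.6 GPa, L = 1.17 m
Model: a uniform prismatic bar under axial load, so k = (A·E) / L (SI units).
  Case 1: k = (0.0039 × (6.65 × 10¹⁰)) / 4.25 = 6.102 × 10⁷ N/m = 61.02 MN/m
  Case 2: k = (0.00143 × (9.11 × 10¹⁰)) / 4.2 = 3.102 × 10⁷ N/m = 31.02 MN/m
  Case 3: k = (0.00304 × (5.46 × 10¹⁰)) / 1.17 = 1.419 × 10⁸ N/m = 141.9 MN/m
Ordering: 141.9 MN/m (case 3) > 61.02 MN/m (case 1) > 31.02 MN/m (case 2)
Final answer: 3, 1, 2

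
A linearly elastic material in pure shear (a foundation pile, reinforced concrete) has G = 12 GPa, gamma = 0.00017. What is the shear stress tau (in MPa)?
Model: a linearly elastic material in pure shear, so tau = G·gamma.
Convert to SI units:
  G = 12 GPa = 1.2 × 10¹⁰ Pa
Substitute:
  tau = (1.2 × 10¹⁰) × 0.00017
  tau = 2.04 × 10⁶ Pa
Convert: tau = 2.04 × 10⁶ Pa = 2.04 MPa
Final answer: tau = 2.04 MPa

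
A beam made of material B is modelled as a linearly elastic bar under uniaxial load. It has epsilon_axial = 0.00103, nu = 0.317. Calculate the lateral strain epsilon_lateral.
Model: a linearly elastic bar under uniaxial load, so epsilon_lateral = -nu·epsilon_axial.
Substitute:
  epsilon_lateral = -(0.317 × 0.00103)
  epsilon_lateral = -0.0003265
Final answer: epsilon_lateral = -0.0003265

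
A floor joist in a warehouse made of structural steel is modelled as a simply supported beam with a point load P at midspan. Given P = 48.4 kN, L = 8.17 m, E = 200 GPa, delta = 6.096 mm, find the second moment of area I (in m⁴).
Model: a simply supported beam with a point load P at midspan, so delta = (P·L^3) / (48·E·I).
Solve for I: I = (P·L^3) / (48·delta·E).
Convert to SI units:
  P = 48.4 kN = 48400 N
  E = 200 GPa = 2 × 10¹¹ Pa
  delta = 6.096 mm = 0.006096 m
Substitute:
  I = (48400 × 8.17^3) / (48 × 0.006096 × (2 × 10¹¹))
  I = 0.000451 m⁴
Final answer: I = 0.000451 m⁴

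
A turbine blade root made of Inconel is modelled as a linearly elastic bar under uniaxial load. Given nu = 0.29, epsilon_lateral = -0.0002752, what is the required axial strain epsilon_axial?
Model: a linearly elastic bar under uniaxial load, so epsilon_lateral = -nu·epsilon_axial.
Solve for epsilon_axial: epsilon_axial = -epsilon_lateral / nu.
Substitute:
  epsilon_axial = -(-0.0002752) / 0.29
  epsilon_axial = 0.000949
Final answer: epsilon_axial = 0.000949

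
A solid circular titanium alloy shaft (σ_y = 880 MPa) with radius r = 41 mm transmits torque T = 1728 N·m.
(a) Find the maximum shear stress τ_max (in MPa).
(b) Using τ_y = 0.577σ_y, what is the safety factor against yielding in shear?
(a) For a solid circular shaft, τ_max = T·r/J with J = π·r^4/2, i.e. τ_max = 2·T / (π·r^3). Convert r = 41 mm = 0.041 m.
  τ_max = (2 × 1728) / (π × 0.041^3) = 1.596 × 10⁷ Pa = 15.96 MPa
(b) τ_y = 0.577 × 880 = 507.76 MPa
  SF = τ_y/τ_max = 507.76 / 15.96 = 31.81
Final answer: (a) τ_max = 15.96 MPa, (b) SF = 31.81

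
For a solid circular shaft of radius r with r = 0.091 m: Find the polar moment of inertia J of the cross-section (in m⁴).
Model: a solid circular shaft of radius r, so J = (π·r^4) / 2.
Substitute:
  J = (π × 0.091^4) / 2
  J = 0.0001077 m⁴
Final answer: J = 0.0001077 m⁴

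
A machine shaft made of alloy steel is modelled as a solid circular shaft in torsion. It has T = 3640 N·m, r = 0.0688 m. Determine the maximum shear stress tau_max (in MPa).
Model: a solid circular shaft in torsion, so tau_max = (2·T) / (π·r^3).
Substitute:
  tau_max = (2 × 3640) / (π × 0.0688^3)
  tau_max = 7.116 × 10⁶ Pa
Convert: tau_max = 7.116 × 10⁶ Pa = 7.116 MPa
Final answer: tau_max = 7.116 MPa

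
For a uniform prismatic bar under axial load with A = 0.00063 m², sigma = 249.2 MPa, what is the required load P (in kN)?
Model: a uniform prismatic bar under axial load, so sigma = P / A.
Solve for P: P = sigma·A.
Convert to SI units:
  sigma = 249.2 MPa = 2.492 × 10⁸ Pa
Substitute:
  P = (2.492 × 10⁸) × 0.00063
  P = 157000 N
Convert: P = 157000 N = 157 kN
Final answer: P = 157 kN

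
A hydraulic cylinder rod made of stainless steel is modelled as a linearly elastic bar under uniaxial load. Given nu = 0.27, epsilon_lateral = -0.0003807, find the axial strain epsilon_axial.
Model: a linearly elastic bar under uniaxial load, so epsilon_lateral = -nu·epsilon_axial.
Solve for epsilon_axial: epsilon_axial = -epsilon_lateral / nu.
Substitute:
  epsilon_axial = -(-0.0003807) / 0.27
  epsilon_axial = 0.00141
Final answer: epsilon_axial = 0.00141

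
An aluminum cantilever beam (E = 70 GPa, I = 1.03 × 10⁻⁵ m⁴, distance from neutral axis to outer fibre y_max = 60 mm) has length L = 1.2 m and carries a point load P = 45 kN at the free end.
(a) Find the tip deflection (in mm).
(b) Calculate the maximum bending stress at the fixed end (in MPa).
(a) Tip deflection of a cantilever with an end point load: δ = P·L^3 / (3·E·I). Convert P = 45 kN = 45000 N, E = 70 GPa = 7 × 10¹⁰ Pa.
  δ = (45000 × 1.2^3) / (3 × (7 × 10¹⁰) × (1.03 × 10⁻⁵)) = 0.03595 m = 35.95 mm
(b) Maximum bending moment at the fixed end: M = P·L = 45000 × 1.2 = 54000 N·m. Convert y_max = 60 mm = 0.06 m.
  σ = M·y_max / I = (54000 × 0.06) / (1.03 × 10⁻⁵) = 3.146 × 10⁸ Pa = 314.6 MPa
Final answer: (a) δ = 35.95 mm, (b) σ = 314.6 MPa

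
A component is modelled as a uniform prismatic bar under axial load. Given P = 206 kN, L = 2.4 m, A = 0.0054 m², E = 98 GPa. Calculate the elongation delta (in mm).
Model: a uniform prismatic bar under axial load, so delta = (P·L) / (A·E).
Convert to SI units:
  P = 206 kN = 206000 N
  E = 98 GPa = 9.8 × 10¹⁰ Pa
Substitute:
  delta = (206000 × 2.4) / (0.0054 × (9.8 × 10¹⁰))
  delta = 0.0009342 m
Convert: delta = 0.0009342 m = 0.9342 mm
Final answer: delta = 0.9342 mm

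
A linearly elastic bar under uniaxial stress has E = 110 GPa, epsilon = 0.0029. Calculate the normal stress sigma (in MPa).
Model: a linearly elastic bar under uniaxial stress, so sigma = E·epsilon.
Convert to SI units:
  E = 110 GPa = 1.1 × 10¹¹ Pa
Substitute:
  sigma = (1.1 × 10¹¹) × 0.0029
  sigma = 3.19 × 10⁸ Pa
Convert: sigma = 3.19 × 10⁸ Pa = 319 MPa
Final answer: sigma = 319 MPa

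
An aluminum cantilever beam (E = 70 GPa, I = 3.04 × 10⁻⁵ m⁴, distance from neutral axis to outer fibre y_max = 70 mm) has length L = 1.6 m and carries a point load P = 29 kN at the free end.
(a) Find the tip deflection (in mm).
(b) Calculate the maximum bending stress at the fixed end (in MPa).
(a) Tip deflection of a cantilever with an end point load: δ = P·L^3 / (3·E·I). Convert P = 29 kN = 29000 N, E = 70 GPa = 7 × 10¹⁰ Pa.
  δ = (29000 × 1.6^3) / (3 × (7 × 10¹⁰) × (3.04 × 10⁻⁵)) = 0.01861 m = 18.61 mm
(b) Maximum bending moment at the fixed end: M = P·L = 29000 × 1.6 = 46400 N·m. Convert y_max = 70 mm = 0.07 m.
  σ = M·y_max / I = (46400 × 0.07) / (3.04 × 10⁻⁵) = 1.068 × 10⁸ Pa = 106.8 MPa
Final answer: (a) δ = 18.61 mm, (b) σ = 106.8 MPa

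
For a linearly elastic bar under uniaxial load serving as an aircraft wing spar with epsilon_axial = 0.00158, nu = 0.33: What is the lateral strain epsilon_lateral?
Model: a linearly elastic bar under uniaxial load, so epsilon_lateral = -nu·epsilon_axial.
Substitute:
  epsilon_lateral = -(0.33 × 0.00158)
  epsilon_lateral = -0.0005214
Final answer: epsilon_lateral = -0.0005214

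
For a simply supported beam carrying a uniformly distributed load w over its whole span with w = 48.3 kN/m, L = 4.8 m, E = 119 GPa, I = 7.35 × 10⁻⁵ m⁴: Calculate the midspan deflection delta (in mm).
Model: a simply supported beam carrying a uniformly distributed load w over its whole span, so delta = (5·w·L^4) / (384·E·I).
Convert to SI units:
  w = 48.3 kN/m = 48300 N/m
  E = 119 GPa = 1.19 × 10¹¹ Pa
Substitute:
  delta = (5 × 48300 × 4.8^4) / (384 × (1.19 × 10¹¹) × (7.35 × 10⁻⁵))
  delta = 0.03817 m
Convert: delta = 0.03817 m = 38.17 mm
Final answer: delta = 38.17 mm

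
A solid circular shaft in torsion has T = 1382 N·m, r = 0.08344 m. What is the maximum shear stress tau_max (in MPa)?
Model: a solid circular shaft in torsion, so tau_max = (2·T) / (π·r^3).
Substitute:
  tau_max = (2 × 1382) / (π × 0.08344^3)
  tau_max = 1.514 × 10⁶ Pa
Convert: tau_max = 1.514 × 10⁶ Pa = 1.514 MPa
Final answer: tau_max = 1.514 MPa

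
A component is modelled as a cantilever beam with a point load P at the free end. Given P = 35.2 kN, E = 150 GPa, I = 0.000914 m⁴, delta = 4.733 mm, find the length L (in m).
Model: a cantilever beam with a point load P at the free end, so delta = (P·L^3) / (3·E·I).
Solve for L: L = ((3·delta·E·I) / P)^(1/3).
Convert to SI units:
  P = 35.2 kN = 35200 N
  E = 150 GPa = 1.5 × 10¹¹ Pa
  delta = 4.733 mm = 0.004733 m
Substitute:
  L = ((3 × 0.004733 × (1.5 × 10¹¹) × 0.000914) / 35200)^(1/3)
  L = 3.81 m
Final answer: L = 3.81 m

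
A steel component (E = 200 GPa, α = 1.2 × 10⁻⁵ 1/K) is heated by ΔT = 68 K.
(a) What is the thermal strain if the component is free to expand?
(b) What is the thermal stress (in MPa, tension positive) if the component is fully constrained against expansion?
(a) Free thermal strain ε_th = α·ΔT = (1.2 × 10⁻⁵) × 68 = 0.000816
(b) Fully constrained, the expansion is suppressed, so σ = -E·α·ΔT. Convert E = 200 GPa = 2 × 10¹¹ Pa.
  σ = -(2 × 10¹¹) × (1.2 × 10⁻⁵) × 68 = -1.632 × 10⁸ Pa = -163.2 MPa (compressive)
Final answer: (a) ε_th = 0.000816, (b) σ = -163.2 MPa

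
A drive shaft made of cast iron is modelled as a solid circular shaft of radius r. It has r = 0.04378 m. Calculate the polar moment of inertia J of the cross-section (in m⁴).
Model: a solid circular shaft of radius r, so J = (π·r^4) / 2.
Substitute:
  J = (π × 0.04378^4) / 2
  J = 5.771 × 10⁻⁶ m⁴
Final answer: J = 5.771 × 10⁻⁶ m⁴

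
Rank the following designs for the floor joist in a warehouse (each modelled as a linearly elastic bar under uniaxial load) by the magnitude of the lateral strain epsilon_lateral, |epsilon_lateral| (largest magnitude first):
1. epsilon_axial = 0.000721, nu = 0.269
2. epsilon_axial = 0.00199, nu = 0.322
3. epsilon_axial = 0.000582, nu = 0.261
Model: a linearly elastic bar under uniaxial load, so epsilon_lateral = -nu·epsilon_axial (SI units).
  Case 1: epsilon_lateral = -(0.269 × 0.000721) = -0.0001939
  Case 2: epsilon_lateral = -(0.322 × 0.00199) = -0.0006408
  Case 3: epsilon_lateral = -(0.261 × 0.000582) = -0.0001519
Ordering by |epsilon_lateral|: 0.0006408 (case 2) > 0.0001939 (case 1) > 0.0001519 (case 3)
Final answer: 2, 1, 3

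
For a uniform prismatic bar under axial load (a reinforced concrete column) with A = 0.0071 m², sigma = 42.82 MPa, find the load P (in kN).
Model: a uniform prismatic bar under axial load, so sigma = P / A.
Solve for P: P = sigma·A.
Convert to SI units:
  sigma = 42.82 MPa = 4.282 × 10⁷ Pa
Substitute:
  P = (4.282 × 10⁷) × 0.0071
  P = 304000 N
Convert: P = 304000 N = 304 kN
Final answer: P = 304 kN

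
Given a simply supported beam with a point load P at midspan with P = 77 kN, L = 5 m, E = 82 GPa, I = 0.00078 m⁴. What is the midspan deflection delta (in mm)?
Model: a simply supported beam with a point load P at midspan, so delta = (P·L^3) / (48·E·I).
Convert to SI units:
  P = 77 kN = 77000 N
  E = 82 GPa = 8.2 × 10¹⁰ Pa
Substitute:
  delta = (77000 × 5^3) / (48 × (8.2 × 10¹⁰) × 0.00078)
  delta = 0.003135 m
Convert: delta = 0.003135 m = 3.135 mm
Final answer: delta = 3.135 mm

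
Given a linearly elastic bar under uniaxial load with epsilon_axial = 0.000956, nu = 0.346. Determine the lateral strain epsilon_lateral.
Model: a linearly elastic bar under uniaxial load, so epsilon_lateral = -nu·epsilon_axial.
Substitute:
  epsilon_lateral = -(0.346 × 0.000956)
  epsilon_lateral = -0.0003308
Final answer: epsilon_lateral = -0.0003308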